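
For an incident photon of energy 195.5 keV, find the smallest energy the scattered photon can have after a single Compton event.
110.7543 keV (at θ = 180°)

The scattered photon has minimum energy when its wavelength is maximum, i.e., when the Compton shift Δλ = λ_C(1 − cos θ) is maximum. This occurs at θ = 180° (backscattering), giving Δλ_max = 2λ_C = 4.8526 pm.

Initial wavelength: λ₀ = hc/E₀ = 6.3419 pm
Maximum final wavelength: λ'_max = λ₀ + 2λ_C = 6.3419 + 4.8526 = 11.1945 pm
Minimum final energy: E'_min = hc/λ'_max = 110.7543 keV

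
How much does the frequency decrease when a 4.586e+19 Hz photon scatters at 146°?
1.854e+19 Hz (decrease)

Convert frequency to wavelength (c = 299792458 m/s):
λ₀ = c/f₀ = 299792458/4.586e+19 = 6.5371229e-12 m = 6.5371 pm

Calculate Compton shift:
Δλ = λ_C(1 - cos(146°)) = 4.4378 pm

Final wavelength:
λ' = λ₀ + Δλ = 6.5371 + 4.4378 = 10.9749 pm

Final frequency:
f' = c/λ' = 299792458/1.0974936e-11 = 2.7316102e+19 Hz

Frequency shift (decrease):
Δf = f₀ - f' = 4.586e+19 - 2.7316102e+19 = 1.854e+19 Hz

(Intermediate values are shown rounded; full precision is carried through to the final answer.)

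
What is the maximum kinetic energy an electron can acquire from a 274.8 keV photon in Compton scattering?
142.4007 keV

Maximum energy transfer occurs at θ = 180° (backscattering).

Initial photon: E₀ = 274.8 keV → λ₀ = 4.5118 pm

Maximum Compton shift (at 180°):
Δλ_max = 2λ_C = 2 × 2.4263 = 4.8526 pm

Final wavelength:
λ' = 4.5118 + 4.8526 = 9.3644 pm

Minimum photon energy (maximum energy to electron):
E'_min = hc/λ' = 132.3993 keV

Maximum electron kinetic energy:
K_max = E₀ - E'_min = 274.8000 - 132.3993 = 142.4007 keV

(Intermediate values are shown rounded; full precision is carried through to the final answer.)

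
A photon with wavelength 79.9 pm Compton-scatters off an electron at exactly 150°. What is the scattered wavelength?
84.4276 pm

Using the Compton formula: λ' = λ + λ_C(1 − cos θ)

For θ = 150°, cos θ = -√3/2 (exact) ≈ -0.8660, so:
1 − cos 150° = 1 − (-√3/2) ≈ 1.8660

Δλ = λ_C × 1.8660 = 2.4263 × 1.8660 = 4.5276 pm

λ' = 79.9 + 4.5276 = 84.4276 pm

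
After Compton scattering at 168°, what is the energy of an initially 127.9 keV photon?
85.5451 keV

First convert energy to wavelength:
λ = hc/E, with hc ≈ 1239.842 keV·pm (i.e. 1239.842 eV·nm)

For E = 127.9 keV = 127900 eV:
λ = 1239.842 keV·pm / 127.9 keV
λ = 9.6938 pm

Calculate the Compton shift:
Δλ = λ_C(1 - cos(168°)) = 2.4263 × 1.9781
Δλ = 4.7996 pm

Final wavelength:
λ' = 9.6938 + 4.7996 = 14.4934 pm

Final energy:
E' = hc/λ' = 1239.842 / 14.4934 = 85.5451 keV

(Intermediate values are shown rounded; full precision is carried through to the final answer.)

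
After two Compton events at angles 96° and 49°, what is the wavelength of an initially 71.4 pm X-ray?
74.9144 pm

Apply Compton shift twice:

First scattering at θ₁ = 96°:
Δλ₁ = λ_C(1 - cos(96°))
Δλ₁ = 2.4263 × 1.1045
Δλ₁ = 2.6799 pm

After first scattering:
λ₁ = 71.4 + 2.6799 = 74.0799 pm

Second scattering at θ₂ = 49°:
Δλ₂ = λ_C(1 - cos(49°))
Δλ₂ = 2.4263 × 0.3439
Δλ₂ = 0.8345 pm

Final wavelength:
λ₂ = 74.0799 + 0.8345 = 74.9144 pm

Total shift: Δλ_total = 2.6799 + 0.8345 = 3.5144 pm

(Intermediate values are shown rounded; full precision is carried through to the final answer.)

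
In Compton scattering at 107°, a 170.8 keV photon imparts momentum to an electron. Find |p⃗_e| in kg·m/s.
1.2569e-22 kg·m/s

The electron is initially at rest, so by conservation of momentum:
p⃗_e = p⃗₀ − p⃗'  (incident photon momentum minus scattered photon momentum)

Photon momentum magnitudes (p = h/λ = E/c):
λ₀ = hc/E₀ = 7.2590 pm → p₀ = h/λ₀ = 9.1280e-23 kg·m/s
Δλ = λ_C(1 − cos 107°) = 3.1357 pm
λ' = 10.3947 pm → p' = h/λ' = 6.3745e-23 kg·m/s

The scattered photon makes angle θ = 107° with the incident direction, so by the law of cosines:
|p⃗_e|² = p₀² + p'² − 2p₀p'cos θ
|p⃗_e|² = (9.1280e-23)² + (6.3745e-23)² − 2·9.1280e-23·6.3745e-23·cos(107°)
|p⃗_e| = 1.2569e-22 kg·m/s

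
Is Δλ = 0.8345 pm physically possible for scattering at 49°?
Yes, consistent

Calculate the expected shift for θ = 49°:

Δλ_expected = λ_C(1 - cos(49°))
Δλ_expected = 2.4263 × (1 - cos(49°))
Δλ_expected = 2.4263 × 0.3439
Δλ_expected = 0.8345 pm

Given shift: 0.8345 pm
Expected shift: 0.8345 pm
Difference: 0.0000 pm

The values match. This is consistent with Compton scattering at the stated angle.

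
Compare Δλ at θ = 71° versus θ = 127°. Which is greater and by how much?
127° produces the larger shift by a factor of 2.375

Calculate both shifts using Δλ = λ_C(1 - cos θ):

For θ₁ = 71°:
Δλ₁ = 2.4263 × (1 - cos(71°))
Δλ₁ = 2.4263 × 0.6744
Δλ₁ = 1.6364 pm

For θ₂ = 127°:
Δλ₂ = 2.4263 × (1 - cos(127°))
Δλ₂ = 2.4263 × 1.6018
Δλ₂ = 3.8865 pm

The 127° angle produces the larger shift.
Ratio: 3.8865/1.6364 = 2.375

(Intermediate values are shown rounded; full precision is carried through to the final answer.)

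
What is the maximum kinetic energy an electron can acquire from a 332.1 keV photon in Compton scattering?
187.6966 keV

Maximum energy transfer occurs at θ = 180° (backscattering).

Initial photon: E₀ = 332.1 keV → λ₀ = 3.7333 pm

Maximum Compton shift (at 180°):
Δλ_max = 2λ_C = 2 × 2.4263 = 4.8526 pm

Final wavelength:
λ' = 3.7333 + 4.8526 = 8.5860 pm

Minimum photon energy (maximum energy to electron):
E'_min = hc/λ' = 144.4034 keV

Maximum electron kinetic energy:
K_max = E₀ - E'_min = 332.1000 - 144.4034 = 187.6966 keV

(Intermediate values are shown rounded; full precision is carried through to the final answer.)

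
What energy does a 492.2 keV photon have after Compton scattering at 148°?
177.0465 keV

First convert energy to wavelength:
λ = hc/E, with hc ≈ 1239.842 keV·pm (i.e. 1239.842 eV·nm)

For E = 492.2 keV = 492200 eV:
λ = 1239.842 keV·pm / 492.2 keV
λ = 2.5190 pm

Calculate the Compton shift:
Δλ = λ_C(1 - cos(148°)) = 2.4263 × 1.8480
Δλ = 4.4839 pm

Final wavelength:
λ' = 2.5190 + 4.4839 = 7.0029 pm

Final energy:
E' = hc/λ' = 1239.842 / 7.0029 = 177.0465 keV

(Intermediate values are shown rounded; full precision is carried through to the final answer.)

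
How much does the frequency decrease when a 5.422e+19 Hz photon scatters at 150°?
2.441e+19 Hz (decrease)

Convert frequency to wavelength (c = 299792458 m/s):
λ₀ = c/f₀ = 299792458/5.422e+19 = 5.5291859e-12 m = 5.5292 pm

Calculate Compton shift:
Δλ = λ_C(1 - cos(150°)) = 4.5276 pm

Final wavelength:
λ' = λ₀ + Δλ = 5.5292 + 4.5276 = 10.0567 pm

Final frequency:
f' = c/λ' = 299792458/1.0056742e-11 = 2.9810096e+19 Hz

Frequency shift (decrease):
Δf = f₀ - f' = 5.422e+19 - 2.9810096e+19 = 2.441e+19 Hz

(Intermediate values are shown rounded; full precision is carried through to the final answer.)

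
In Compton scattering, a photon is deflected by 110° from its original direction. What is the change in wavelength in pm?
3.2562 pm

Using the Compton scattering formula:
Δλ = λ_C(1 - cos θ)

where λ_C = h/(m_e·c) ≈ 2.4263 pm is the Compton wavelength of an electron.

For θ = 110°:
cos(110°) = -0.3420
1 - cos(110°) = 1.3420

Δλ = 2.4263 × 1.3420
Δλ = 3.2562 pm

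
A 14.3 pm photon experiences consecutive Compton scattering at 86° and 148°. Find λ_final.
21.0410 pm

Apply Compton shift twice:

First scattering at θ₁ = 86°:
Δλ₁ = λ_C(1 - cos(86°))
Δλ₁ = 2.4263 × 0.9302
Δλ₁ = 2.2571 pm

After first scattering:
λ₁ = 14.3 + 2.2571 = 16.5571 pm

Second scattering at θ₂ = 148°:
Δλ₂ = λ_C(1 - cos(148°))
Δλ₂ = 2.4263 × 1.8480
Δλ₂ = 4.4839 pm

Final wavelength:
λ₂ = 16.5571 + 4.4839 = 21.0410 pm

Total shift: Δλ_total = 2.2571 + 4.4839 = 6.7410 pm

(Intermediate values are shown rounded; full precision is carried through to the final answer.)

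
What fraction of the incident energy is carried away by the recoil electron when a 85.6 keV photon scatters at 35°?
0.0294 (or 2.94%)

Calculate initial and final photon energies:

Initial: E₀ = 85.6 keV → λ₀ = 14.4841 pm
Compton shift: Δλ = 0.4388 pm
Final wavelength: λ' = 14.9229 pm
Final energy: E' = 83.0830 keV

Fractional energy loss:
(E₀ - E')/E₀ = (85.6000 - 83.0830)/85.6000
= 2.5170/85.6000
= 0.0294
= 2.94%

(Intermediate values are shown rounded; full precision is carried through to the final answer.)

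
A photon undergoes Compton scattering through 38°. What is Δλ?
0.5144 pm

Using the Compton scattering formula:
Δλ = λ_C(1 - cos θ)

where λ_C = h/(m_e·c) ≈ 2.4263 pm is the Compton wavelength of an electron.

For θ = 38°:
cos(38°) = 0.7880
1 - cos(38°) = 0.2120

Δλ = 2.4263 × 0.2120
Δλ = 0.5144 pm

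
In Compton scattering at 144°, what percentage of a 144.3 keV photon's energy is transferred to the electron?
0.3381 (or 33.81%)

Calculate initial and final photon energies:

Initial: E₀ = 144.3 keV → λ₀ = 8.5921 pm
Compton shift: Δλ = 4.3892 pm
Final wavelength: λ' = 12.9813 pm
Final energy: E' = 95.5095 keV

Fractional energy loss:
(E₀ - E')/E₀ = (144.3000 - 95.5095)/144.3000
= 48.7905/144.3000
= 0.3381
= 33.81%

(Intermediate values are shown rounded; full precision is carried through to the final answer.)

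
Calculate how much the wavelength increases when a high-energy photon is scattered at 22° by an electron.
0.1767 pm

Using the Compton scattering formula:
Δλ = λ_C(1 - cos θ)

where λ_C = h/(m_e·c) ≈ 2.4263 pm is the Compton wavelength of an electron.

For θ = 22°:
cos(22°) = 0.9272
1 - cos(22°) = 0.0728

Δλ = 2.4263 × 0.0728
Δλ = 0.1767 pm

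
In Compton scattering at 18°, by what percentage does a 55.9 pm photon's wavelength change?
0.2124%

Calculate the Compton shift:
Δλ = λ_C(1 - cos(18°))
Δλ = 2.4263 × (1 - cos(18°))
Δλ = 2.4263 × 0.0489
Δλ = 0.1188 pm

Percentage change:
(Δλ/λ₀) × 100 = (0.1188/55.9) × 100
= 0.2124%

(Intermediate values are shown rounded; full precision is carried through to the final answer.)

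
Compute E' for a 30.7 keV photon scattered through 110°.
28.4094 keV

First convert energy to wavelength:
λ = hc/E, with hc ≈ 1239.842 keV·pm (i.e. 1239.842 eV·nm)

For E = 30.7 keV = 30700 eV:
λ = 1239.842 keV·pm / 30.7 keV
λ = 40.3857 pm

Calculate the Compton shift:
Δλ = λ_C(1 - cos(110°)) = 2.4263 × 1.3420
Δλ = 3.2562 pm

Final wavelength:
λ' = 40.3857 + 3.2562 = 43.6419 pm

Final energy:
E' = hc/λ' = 1239.842 / 43.6419 = 28.4094 keV

(Intermediate values are shown rounded; full precision is carried through to the final answer.)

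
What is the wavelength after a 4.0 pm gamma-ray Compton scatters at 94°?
6.5956 pm

Using the Compton scattering formula:
λ' = λ + Δλ = λ + λ_C(1 - cos θ)

Given:
- Initial wavelength λ = 4.0 pm
- Scattering angle θ = 94°
- Compton wavelength λ_C ≈ 2.4263 pm

Calculate the shift:
Δλ = 2.4263 × (1 - cos(94°))
Δλ = 2.4263 × 1.0698
Δλ = 2.5956 pm

Final wavelength:
λ' = 4.0 + 2.5956 = 6.5956 pm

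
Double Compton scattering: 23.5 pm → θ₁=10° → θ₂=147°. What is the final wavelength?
27.9980 pm

Apply Compton shift twice:

First scattering at θ₁ = 10°:
Δλ₁ = λ_C(1 - cos(10°))
Δλ₁ = 2.4263 × 0.0152
Δλ₁ = 0.0369 pm

After first scattering:
λ₁ = 23.5 + 0.0369 = 23.5369 pm

Second scattering at θ₂ = 147°:
Δλ₂ = λ_C(1 - cos(147°))
Δλ₂ = 2.4263 × 1.8387
Δλ₂ = 4.4612 pm

Final wavelength:
λ₂ = 23.5369 + 4.4612 = 27.9980 pm

Total shift: Δλ_total = 0.0369 + 4.4612 = 4.4980 pm

(Intermediate values are shown rounded; full precision is carried through to the final answer.)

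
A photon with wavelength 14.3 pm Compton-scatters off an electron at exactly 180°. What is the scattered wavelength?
19.1526 pm

Using the Compton formula: λ' = λ + λ_C(1 − cos θ)

For θ = 180°, cos θ = -1 (exact) = -1.0000, so:
1 − cos 180° = 1 − (-1) = 2.0000

Δλ = λ_C × 2.0000 = 2.4263 × 2.0000 = 4.8526 pm

λ' = 14.3 + 4.8526 = 19.1526 pm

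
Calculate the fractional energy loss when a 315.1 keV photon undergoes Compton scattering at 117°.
0.4727 (or 47.27%)

Calculate initial and final photon energies:

Initial: E₀ = 315.1 keV → λ₀ = 3.9348 pm
Compton shift: Δλ = 3.5278 pm
Final wavelength: λ' = 7.4626 pm
Final energy: E' = 166.1410 keV

Fractional energy loss:
(E₀ - E')/E₀ = (315.1000 - 166.1410)/315.1000
= 148.9590/315.1000
= 0.4727
= 47.27%

(Intermediate values are shown rounded; full precision is carried through to the final answer.)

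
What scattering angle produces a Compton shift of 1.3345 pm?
63.26°

From the Compton formula Δλ = λ_C(1 - cos θ), we can solve for θ:

cos θ = 1 - Δλ/λ_C

Given:
- Δλ = 1.3345 pm
- λ_C = h/(m_e·c) ≈ 2.42631024 pm

cos θ = 1 - 1.3345/2.42631024
cos θ = 1 - 0.550012
cos θ = 0.449988

θ = arccos(0.449988)
θ = 63.26°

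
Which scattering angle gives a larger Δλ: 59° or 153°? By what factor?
153° produces the larger shift by a factor of 3.899

Calculate both shifts using Δλ = λ_C(1 - cos θ):

For θ₁ = 59°:
Δλ₁ = 2.4263 × (1 - cos(59°))
Δλ₁ = 2.4263 × 0.4850
Δλ₁ = 1.1767 pm

For θ₂ = 153°:
Δλ₂ = 2.4263 × (1 - cos(153°))
Δλ₂ = 2.4263 × 1.8910
Δλ₂ = 4.5882 pm

The 153° angle produces the larger shift.
Ratio: 4.5882/1.1767 = 3.899

(Intermediate values are shown rounded; full precision is carried through to the final answer.)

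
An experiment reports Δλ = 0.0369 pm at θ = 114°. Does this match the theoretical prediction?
No, inconsistent

Calculate the expected shift for θ = 114°:

Δλ_expected = λ_C(1 - cos(114°))
Δλ_expected = 2.4263 × (1 - cos(114°))
Δλ_expected = 2.4263 × 1.4067
Δλ_expected = 3.4132 pm

Given shift: 0.0369 pm
Expected shift: 3.4132 pm
Difference: 3.3763 pm

The values do not match. The given shift corresponds to θ ≈ 10.0°, not 114°.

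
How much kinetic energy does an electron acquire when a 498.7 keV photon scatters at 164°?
327.5640 keV

By energy conservation: K_e = E_initial - E_final

First find the scattered photon energy:
Initial wavelength: λ = hc/E = 2.4861 pm
Compton shift: Δλ = λ_C(1 - cos(164°)) = 4.7586 pm
Final wavelength: λ' = 2.4861 + 4.7586 = 7.2448 pm
Final photon energy: E' = hc/λ' = 171.1360 keV

Electron kinetic energy:
K_e = E - E' = 498.7000 - 171.1360 = 327.5640 keV

(Intermediate values are shown rounded; full precision is carried through to the final answer.)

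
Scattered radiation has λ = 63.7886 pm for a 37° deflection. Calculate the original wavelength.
63.3000 pm

From λ' = λ + Δλ, we have λ = λ' - Δλ

First calculate the Compton shift:
Δλ = λ_C(1 - cos θ)
Δλ = 2.4263 × (1 - cos(37°))
Δλ = 2.4263 × 0.2014
Δλ = 0.4886 pm

Initial wavelength:
λ = λ' - Δλ
λ = 63.7886 - 0.4886
λ = 63.3000 pm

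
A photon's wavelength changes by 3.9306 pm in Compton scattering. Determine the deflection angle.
128.32°

From the Compton formula Δλ = λ_C(1 - cos θ), we can solve for θ:

cos θ = 1 - Δλ/λ_C

Given:
- Δλ = 3.9306 pm
- λ_C = h/(m_e·c) ≈ 2.42631024 pm

cos θ = 1 - 3.9306/2.42631024
cos θ = 1 - 1.619991
cos θ = -0.619991

θ = arccos(-0.619991)
θ = 128.32°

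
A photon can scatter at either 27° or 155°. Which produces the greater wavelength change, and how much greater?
155° produces the larger shift by a factor of 17.490

Calculate both shifts using Δλ = λ_C(1 - cos θ):

For θ₁ = 27°:
Δλ₁ = 2.4263 × (1 - cos(27°))
Δλ₁ = 2.4263 × 0.1090
Δλ₁ = 0.2645 pm

For θ₂ = 155°:
Δλ₂ = 2.4263 × (1 - cos(155°))
Δλ₂ = 2.4263 × 1.9063
Δλ₂ = 4.6253 pm

The 155° angle produces the larger shift.
Ratio: 4.6253/0.2645 = 17.490

(Intermediate values are shown rounded; full precision is carried through to the final answer.)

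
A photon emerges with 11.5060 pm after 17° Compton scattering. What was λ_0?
11.4000 pm

From λ' = λ + Δλ, we have λ = λ' - Δλ

First calculate the Compton shift:
Δλ = λ_C(1 - cos θ)
Δλ = 2.4263 × (1 - cos(17°))
Δλ = 2.4263 × 0.0437
Δλ = 0.1060 pm

Initial wavelength:
λ = λ' - Δλ
λ = 11.5060 - 0.1060
λ = 11.4000 pm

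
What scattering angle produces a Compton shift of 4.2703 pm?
139.46°

From the Compton formula Δλ = λ_C(1 - cos θ), we can solve for θ:

cos θ = 1 - Δλ/λ_C

Given:
- Δλ = 4.2703 pm
- λ_C = h/(m_e·c) ≈ 2.42631024 pm

cos θ = 1 - 4.2703/2.42631024
cos θ = 1 - 1.759998
cos θ = -0.759998

θ = arccos(-0.759998)
θ = 139.46°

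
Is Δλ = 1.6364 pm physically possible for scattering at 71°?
Yes, consistent

Calculate the expected shift for θ = 71°:

Δλ_expected = λ_C(1 - cos(71°))
Δλ_expected = 2.4263 × (1 - cos(71°))
Δλ_expected = 2.4263 × 0.6744
Δλ_expected = 1.6364 pm

Given shift: 1.6364 pm
Expected shift: 1.6364 pm
Difference: 0.0000 pm

The values match. This is consistent with Compton scattering at the stated angle.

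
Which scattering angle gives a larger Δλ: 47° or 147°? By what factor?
147° produces the larger shift by a factor of 5.782

Calculate both shifts using Δλ = λ_C(1 - cos θ):

For θ₁ = 47°:
Δλ₁ = 2.4263 × (1 - cos(47°))
Δλ₁ = 2.4263 × 0.3180
Δλ₁ = 0.7716 pm

For θ₂ = 147°:
Δλ₂ = 2.4263 × (1 - cos(147°))
Δλ₂ = 2.4263 × 1.8387
Δλ₂ = 4.4612 pm

The 147° angle produces the larger shift.
Ratio: 4.4612/0.7716 = 5.782

(Intermediate values are shown rounded; full precision is carried through to the final answer.)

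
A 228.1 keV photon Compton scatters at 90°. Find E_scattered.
157.7040 keV

First convert energy to wavelength:
λ = hc/E, with hc ≈ 1239.842 keV·pm (i.e. 1239.842 eV·nm)

For E = 228.1 keV = 228100 eV:
λ = 1239.842 keV·pm / 228.1 keV
λ = 5.4355 pm

Calculate the Compton shift:
Δλ = λ_C(1 - cos(90°)) = 2.4263 × 1.0000
Δλ = 2.4263 pm

Final wavelength:
λ' = 5.4355 + 2.4263 = 7.8618 pm

Final energy:
E' = hc/λ' = 1239.842 / 7.8618 = 157.7040 keV

(Intermediate values are shown rounded; full precision is carried through to the final answer.)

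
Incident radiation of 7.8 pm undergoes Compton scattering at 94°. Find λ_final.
10.3956 pm

Using the Compton scattering formula:
λ' = λ + Δλ = λ + λ_C(1 - cos θ)

Given:
- Initial wavelength λ = 7.8 pm
- Scattering angle θ = 94°
- Compton wavelength λ_C ≈ 2.4263 pm

Calculate the shift:
Δλ = 2.4263 × (1 - cos(94°))
Δλ = 2.4263 × 1.0698
Δλ = 2.5956 pm

Final wavelength:
λ' = 7.8 + 2.5956 = 10.3956 pm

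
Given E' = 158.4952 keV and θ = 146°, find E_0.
366.3001 keV

Convert final energy to wavelength (hc ≈ 1239.842 keV·pm):
λ' = hc/E' = 1239.842 / 158.4952 = 7.8226 pm

Calculate the Compton shift:
Δλ = λ_C(1 - cos(146°))
Δλ = 2.4263 × (1 - cos(146°))
Δλ = 4.4378 pm

Initial wavelength:
λ = λ' - Δλ = 7.8226 - 4.4378 = 3.3848 pm

Initial energy:
E = hc/λ = 1239.842 / 3.3848 = 366.3001 keV

(Intermediate values are shown rounded; full precision is carried through to the final answer.)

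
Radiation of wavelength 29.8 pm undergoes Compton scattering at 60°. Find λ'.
31.0132 pm

Using the Compton formula: λ' = λ + λ_C(1 − cos θ)

For θ = 60°, cos θ = 1/2 (exact) = 0.5000, so:
1 − cos 60° = 1 − (1/2) = 0.5000

Δλ = λ_C × 0.5000 = 2.4263 × 0.5000 = 1.2132 pm

λ' = 29.8 + 1.2132 = 31.0132 pm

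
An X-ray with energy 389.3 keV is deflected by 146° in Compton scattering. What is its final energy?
162.6532 keV

First convert energy to wavelength:
λ = hc/E, with hc ≈ 1239.842 keV·pm (i.e. 1239.842 eV·nm)

For E = 389.3 keV = 389300 eV:
λ = 1239.842 keV·pm / 389.3 keV
λ = 3.1848 pm

Calculate the Compton shift:
Δλ = λ_C(1 - cos(146°)) = 2.4263 × 1.8290
Δλ = 4.4378 pm

Final wavelength:
λ' = 3.1848 + 4.4378 = 7.6226 pm

Final energy:
E' = hc/λ' = 1239.842 / 7.6226 = 162.6532 keV

(Intermediate values are shown rounded; full precision is carried through to the final answer.)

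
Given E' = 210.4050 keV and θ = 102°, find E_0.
418.6002 keV

Convert final energy to wavelength (hc ≈ 1239.842 keV·pm):
λ' = hc/E' = 1239.842 / 210.4050 = 5.8926 pm

Calculate the Compton shift:
Δλ = λ_C(1 - cos(102°))
Δλ = 2.4263 × (1 - cos(102°))
Δλ = 2.9308 pm

Initial wavelength:
λ = λ' - Δλ = 5.8926 - 2.9308 = 2.9619 pm

Initial energy:
E = hc/λ = 1239.842 / 2.9619 = 418.6002 keV

(Intermediate values are shown rounded; full precision is carried through to the final answer.)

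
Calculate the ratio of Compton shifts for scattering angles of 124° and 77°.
124° produces the larger shift by a factor of 2.012

Calculate both shifts using Δλ = λ_C(1 - cos θ):

For θ₁ = 77°:
Δλ₁ = 2.4263 × (1 - cos(77°))
Δλ₁ = 2.4263 × 0.7750
Δλ₁ = 1.8805 pm

For θ₂ = 124°:
Δλ₂ = 2.4263 × (1 - cos(124°))
Δλ₂ = 2.4263 × 1.5592
Δλ₂ = 3.7831 pm

The 124° angle produces the larger shift.
Ratio: 3.7831/1.8805 = 2.012

(Intermediate values are shown rounded; full precision is carried through to the final answer.)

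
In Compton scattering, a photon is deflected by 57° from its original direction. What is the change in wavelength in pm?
1.1048 pm

Using the Compton scattering formula:
Δλ = λ_C(1 - cos θ)

where λ_C = h/(m_e·c) ≈ 2.4263 pm is the Compton wavelength of an electron.

For θ = 57°:
cos(57°) = 0.5446
1 - cos(57°) = 0.4554

Δλ = 2.4263 × 0.4554
Δλ = 1.1048 pm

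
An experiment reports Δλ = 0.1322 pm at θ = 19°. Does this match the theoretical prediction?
Yes, consistent

Calculate the expected shift for θ = 19°:

Δλ_expected = λ_C(1 - cos(19°))
Δλ_expected = 2.4263 × (1 - cos(19°))
Δλ_expected = 2.4263 × 0.0545
Δλ_expected = 0.1322 pm

Given shift: 0.1322 pm
Expected shift: 0.1322 pm
Difference: 0.0000 pm

The values match. This is consistent with Compton scattering at the stated angle.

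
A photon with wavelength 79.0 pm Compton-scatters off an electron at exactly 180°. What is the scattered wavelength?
83.8526 pm

Using the Compton formula: λ' = λ + λ_C(1 − cos θ)

For θ = 180°, cos θ = -1 (exact) = -1.0000, so:
1 − cos 180° = 1 − (-1) = 2.0000

Δλ = λ_C × 2.0000 = 2.4263 × 2.0000 = 4.8526 pm

λ' = 79.0 + 4.8526 = 83.8526 pm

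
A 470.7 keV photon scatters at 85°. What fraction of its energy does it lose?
0.4568 (or 45.68%)

Calculate initial and final photon energies:

Initial: E₀ = 470.7 keV → λ₀ = 2.6340 pm
Compton shift: Δλ = 2.2148 pm
Final wavelength: λ' = 4.8489 pm
Final energy: E' = 255.6965 keV

Fractional energy loss:
(E₀ - E')/E₀ = (470.7000 - 255.6965)/470.7000
= 215.0035/470.7000
= 0.4568
= 45.68%

(Intermediate values are shown rounded; full precision is carried through to the final answer.)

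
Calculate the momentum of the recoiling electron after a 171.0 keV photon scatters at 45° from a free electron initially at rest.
6.7247e-23 kg·m/s

The electron is initially at rest, so by conservation of momentum:
p⃗_e = p⃗₀ − p⃗'  (incident photon momentum minus scattered photon momentum)

Photon momentum magnitudes (p = h/λ = E/c):
λ₀ = hc/E₀ = 7.2505 pm → p₀ = h/λ₀ = 9.1387e-23 kg·m/s
Δλ = λ_C(1 − cos 45°) = 0.7106 pm
λ' = 7.9612 pm → p' = h/λ' = 8.3230e-23 kg·m/s

The scattered photon makes angle θ = 45° with the incident direction, so by the law of cosines:
|p⃗_e|² = p₀² + p'² − 2p₀p'cos θ
|p⃗_e|² = (9.1387e-23)² + (8.3230e-23)² − 2·9.1387e-23·8.3230e-23·cos(45°)
|p⃗_e| = 6.7247e-23 kg·m/s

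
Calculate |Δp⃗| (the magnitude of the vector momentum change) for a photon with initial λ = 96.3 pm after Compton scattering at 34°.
4.0149e-24 kg·m/s

Photon momentum magnitude is p = h/λ.

Initial momentum:
p₀ = h/λ = 6.6261e-34/9.6300e-11 = 6.8807e-24 kg·m/s

After scattering:
λ' = λ + Δλ = 96.3 + 0.4148 = 96.7148 pm
p' = h/λ' = 6.6261e-34/9.6715e-11 = 6.8511e-24 kg·m/s

Momentum is a vector; the scattered photon's direction makes angle θ = 34° with the incident direction. The magnitude of the vector change Δp⃗ = p⃗₀ − p⃗' is found from the law of cosines:
|Δp⃗|² = p₀² + p'² − 2p₀p'cos θ
|Δp⃗|² = (6.8807e-24)² + (6.8511e-24)² − 2·6.8807e-24·6.8511e-24·cos(34°)
|Δp⃗| = 4.0149e-24 kg·m/s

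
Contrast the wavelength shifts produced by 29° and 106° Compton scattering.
106° produces the larger shift by a factor of 10.174

Calculate both shifts using Δλ = λ_C(1 - cos θ):

For θ₁ = 29°:
Δλ₁ = 2.4263 × (1 - cos(29°))
Δλ₁ = 2.4263 × 0.1254
Δλ₁ = 0.3042 pm

For θ₂ = 106°:
Δλ₂ = 2.4263 × (1 - cos(106°))
Δλ₂ = 2.4263 × 1.2756
Δλ₂ = 3.0951 pm

The 106° angle produces the larger shift.
Ratio: 3.0951/0.3042 = 10.174

(Intermediate values are shown rounded; full precision is carried through to the final answer.)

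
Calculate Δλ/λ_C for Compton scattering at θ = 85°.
0.9128 λ_C

The Compton shift formula is:
Δλ = λ_C(1 - cos θ)

Dividing both sides by λ_C:
Δλ/λ_C = 1 - cos θ

For θ = 85°:
Δλ/λ_C = 1 - cos(85°)
Δλ/λ_C = 1 - 0.0872
Δλ/λ_C = 0.9128

This means the shift is 0.9128 × λ_C = 2.2148 pm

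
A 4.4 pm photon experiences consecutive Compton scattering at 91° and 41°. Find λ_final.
7.4638 pm

Apply Compton shift twice:

First scattering at θ₁ = 91°:
Δλ₁ = λ_C(1 - cos(91°))
Δλ₁ = 2.4263 × 1.0175
Δλ₁ = 2.4687 pm

After first scattering:
λ₁ = 4.4 + 2.4687 = 6.8687 pm

Second scattering at θ₂ = 41°:
Δλ₂ = λ_C(1 - cos(41°))
Δλ₂ = 2.4263 × 0.2453
Δλ₂ = 0.5952 pm

Final wavelength:
λ₂ = 6.8687 + 0.5952 = 7.4638 pm

Total shift: Δλ_total = 2.4687 + 0.5952 = 3.0638 pm

(Intermediate values are shown rounded; full precision is carried through to the final answer.)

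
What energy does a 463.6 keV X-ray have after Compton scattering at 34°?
401.3490 keV

First convert energy to wavelength:
λ = hc/E, with hc ≈ 1239.842 keV·pm (i.e. 1239.842 eV·nm)

For E = 463.6 keV = 463600 eV:
λ = 1239.842 keV·pm / 463.6 keV
λ = 2.6744 pm

Calculate the Compton shift:
Δλ = λ_C(1 - cos(34°)) = 2.4263 × 0.1710
Δλ = 0.4148 pm

Final wavelength:
λ' = 2.6744 + 0.4148 = 3.0892 pm

Final energy:
E' = hc/λ' = 1239.842 / 3.0892 = 401.3490 keV

(Intermediate values are shown rounded; full precision is carried through to the final answer.)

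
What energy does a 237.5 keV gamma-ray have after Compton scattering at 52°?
201.5049 keV

First convert energy to wavelength:
λ = hc/E, with hc ≈ 1239.842 keV·pm (i.e. 1239.842 eV·nm)

For E = 237.5 keV = 237500 eV:
λ = 1239.842 keV·pm / 237.5 keV
λ = 5.2204 pm

Calculate the Compton shift:
Δλ = λ_C(1 - cos(52°)) = 2.4263 × 0.3843
Δλ = 0.9325 pm

Final wavelength:
λ' = 5.2204 + 0.9325 = 6.1529 pm

Final energy:
E' = hc/λ' = 1239.842 / 6.1529 = 201.5049 keV

(Intermediate values are shown rounded; full precision is carried through to the final answer.)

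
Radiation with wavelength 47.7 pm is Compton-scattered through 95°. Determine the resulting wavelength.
50.3378 pm

Using the Compton scattering formula:
λ' = λ + Δλ = λ + λ_C(1 - cos θ)

Given:
- Initial wavelength λ = 47.7 pm
- Scattering angle θ = 95°
- Compton wavelength λ_C ≈ 2.4263 pm

Calculate the shift:
Δλ = 2.4263 × (1 - cos(95°))
Δλ = 2.4263 × 1.0872
Δλ = 2.6378 pm

Final wavelength:
λ' = 47.7 + 2.6378 = 50.3378 pm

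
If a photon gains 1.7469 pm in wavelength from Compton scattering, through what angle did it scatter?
73.74°

From the Compton formula Δλ = λ_C(1 - cos θ), we can solve for θ:

cos θ = 1 - Δλ/λ_C

Given:
- Δλ = 1.7469 pm
- λ_C = h/(m_e·c) ≈ 2.42631024 pm

cos θ = 1 - 1.7469/2.42631024
cos θ = 1 - 0.719982
cos θ = 0.280018

θ = arccos(0.280018)
θ = 73.74°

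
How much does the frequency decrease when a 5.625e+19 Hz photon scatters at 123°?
2.322e+19 Hz (decrease)

Convert frequency to wavelength (c = 299792458 m/s):
λ₀ = c/f₀ = 299792458/5.625e+19 = 5.3296437e-12 m = 5.3296 pm

Calculate Compton shift:
Δλ = λ_C(1 - cos(123°)) = 3.7478 pm

Final wavelength:
λ' = λ₀ + Δλ = 5.3296 + 3.7478 = 9.0774 pm

Final frequency:
f' = c/λ' = 299792458/9.0774172e-12 = 3.3026185e+19 Hz

Frequency shift (decrease):
Δf = f₀ - f' = 5.625e+19 - 3.3026185e+19 = 2.322e+19 Hz

(Intermediate values are shown rounded; full precision is carried through to the final answer.)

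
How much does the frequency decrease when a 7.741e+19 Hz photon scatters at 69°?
2.220e+19 Hz (decrease)

Convert frequency to wavelength (c = 299792458 m/s):
λ₀ = c/f₀ = 299792458/7.741e+19 = 3.8727872e-12 m = 3.8728 pm

Calculate Compton shift:
Δλ = λ_C(1 - cos(69°)) = 1.5568 pm

Final wavelength:
λ' = λ₀ + Δλ = 3.8728 + 1.5568 = 5.4296 pm

Final frequency:
f' = c/λ' = 299792458/5.4295856e-12 = 5.5214611e+19 Hz

Frequency shift (decrease):
Δf = f₀ - f' = 7.741e+19 - 5.5214611e+19 = 2.220e+19 Hz

(Intermediate values are shown rounded; full precision is carried through to the final answer.)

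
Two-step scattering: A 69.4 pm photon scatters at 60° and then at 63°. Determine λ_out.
71.9379 pm

Apply Compton shift twice:

First scattering at θ₁ = 60°:
Δλ₁ = λ_C(1 - cos(60°))
Δλ₁ = 2.4263 × 0.5000
Δλ₁ = 1.2132 pm

After first scattering:
λ₁ = 69.4 + 1.2132 = 70.6132 pm

Second scattering at θ₂ = 63°:
Δλ₂ = λ_C(1 - cos(63°))
Δλ₂ = 2.4263 × 0.5460
Δλ₂ = 1.3248 pm

Final wavelength:
λ₂ = 70.6132 + 1.3248 = 71.9379 pm

Total shift: Δλ_total = 1.2132 + 1.3248 = 2.5379 pm

(Intermediate values are shown rounded; full precision is carried through to the final answer.)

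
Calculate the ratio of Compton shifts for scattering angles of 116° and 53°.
116° produces the larger shift by a factor of 3.612

Calculate both shifts using Δλ = λ_C(1 - cos θ):

For θ₁ = 53°:
Δλ₁ = 2.4263 × (1 - cos(53°))
Δλ₁ = 2.4263 × 0.3982
Δλ₁ = 0.9661 pm

For θ₂ = 116°:
Δλ₂ = 2.4263 × (1 - cos(116°))
Δλ₂ = 2.4263 × 1.4384
Δλ₂ = 3.4899 pm

The 116° angle produces the larger shift.
Ratio: 3.4899/0.9661 = 3.612

(Intermediate values are shown rounded; full precision is carried through to the final answer.)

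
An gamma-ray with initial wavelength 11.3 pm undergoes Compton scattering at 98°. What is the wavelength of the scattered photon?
14.0640 pm

Using the Compton scattering formula:
λ' = λ + Δλ = λ + λ_C(1 - cos θ)

Given:
- Initial wavelength λ = 11.3 pm
- Scattering angle θ = 98°
- Compton wavelength λ_C ≈ 2.4263 pm

Calculate the shift:
Δλ = 2.4263 × (1 - cos(98°))
Δλ = 2.4263 × 1.1392
Δλ = 2.7640 pm

Final wavelength:
λ' = 11.3 + 2.7640 = 14.0640 pm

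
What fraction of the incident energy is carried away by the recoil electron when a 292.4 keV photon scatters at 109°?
0.4313 (or 43.13%)

Calculate initial and final photon energies:

Initial: E₀ = 292.4 keV → λ₀ = 4.2402 pm
Compton shift: Δλ = 3.2162 pm
Final wavelength: λ' = 7.4565 pm
Final energy: E' = 166.2774 keV

Fractional energy loss:
(E₀ - E')/E₀ = (292.4000 - 166.2774)/292.4000
= 126.1226/292.4000
= 0.4313
= 43.13%

(Intermediate values are shown rounded; full precision is carried through to the final answer.)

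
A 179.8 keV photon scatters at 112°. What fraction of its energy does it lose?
0.3260 (or 32.60%)

Calculate initial and final photon energies:

Initial: E₀ = 179.8 keV → λ₀ = 6.8957 pm
Compton shift: Δλ = 3.3352 pm
Final wavelength: λ' = 10.2309 pm
Final energy: E' = 121.1861 keV

Fractional energy loss:
(E₀ - E')/E₀ = (179.8000 - 121.1861)/179.8000
= 58.6139/179.8000
= 0.3260
= 32.60%

(Intermediate values are shown rounded; full precision is carried through to the final answer.)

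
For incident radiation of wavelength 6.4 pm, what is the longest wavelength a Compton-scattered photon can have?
11.2526 pm (at θ = 180°)

The Compton shift is Δλ = λ_C(1 − cos θ).

Since cos θ ranges from −1 to 1, the factor (1 − cos θ) ranges from 0 to 2; the maximum shift occurs at θ = 180° (backscattering):
Δλ_max = 2λ_C = 2 × 2.4263 pm = 4.8526 pm

Maximum scattered wavelength:
λ'_max = λ₀ + Δλ_max = 6.4 + 4.8526 = 11.2526 pm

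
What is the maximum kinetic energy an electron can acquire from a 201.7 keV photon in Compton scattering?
88.9828 keV

Maximum energy transfer occurs at θ = 180° (backscattering).

Initial photon: E₀ = 201.7 keV → λ₀ = 6.1470 pm

Maximum Compton shift (at 180°):
Δλ_max = 2λ_C = 2 × 2.4263 = 4.8526 pm

Final wavelength:
λ' = 6.1470 + 4.8526 = 10.9996 pm

Minimum photon energy (maximum energy to electron):
E'_min = hc/λ' = 112.7172 keV

Maximum electron kinetic energy:
K_max = E₀ - E'_min = 201.7000 - 112.7172 = 88.9828 keV

(Intermediate values are shown rounded; full precision is carried through to the final answer.)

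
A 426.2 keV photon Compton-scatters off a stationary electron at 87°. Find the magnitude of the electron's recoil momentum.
2.5501e-22 kg·m/s

The electron is initially at rest, so by conservation of momentum:
p⃗_e = p⃗₀ − p⃗'  (incident photon momentum minus scattered photon momentum)

Photon momentum magnitudes (p = h/λ = E/c):
λ₀ = hc/E₀ = 2.9091 pm → p₀ = h/λ₀ = 2.2777e-22 kg·m/s
Δλ = λ_C(1 − cos 87°) = 2.2993 pm
λ' = 5.2084 pm → p' = h/λ' = 1.2722e-22 kg·m/s

The scattered photon makes angle θ = 87° with the incident direction, so by the law of cosines:
|p⃗_e|² = p₀² + p'² − 2p₀p'cos θ
|p⃗_e|² = (2.2777e-22)² + (1.2722e-22)² − 2·2.2777e-22·1.2722e-22·cos(87°)
|p⃗_e| = 2.5501e-22 kg·m/s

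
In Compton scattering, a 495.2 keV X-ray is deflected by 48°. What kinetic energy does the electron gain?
120.2302 keV

By energy conservation: K_e = E_initial - E_final

First find the scattered photon energy:
Initial wavelength: λ = hc/E = 2.5037 pm
Compton shift: Δλ = λ_C(1 - cos(48°)) = 0.8028 pm
Final wavelength: λ' = 2.5037 + 0.8028 = 3.3065 pm
Final photon energy: E' = hc/λ' = 374.9698 keV

Electron kinetic energy:
K_e = E - E' = 495.2000 - 374.9698 = 120.2302 keV

(Intermediate values are shown rounded; full precision is carried through to the final answer.)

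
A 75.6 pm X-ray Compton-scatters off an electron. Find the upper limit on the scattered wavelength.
80.4526 pm (at θ = 180°)

The Compton shift is Δλ = λ_C(1 − cos θ).

Since cos θ ranges from −1 to 1, the factor (1 − cos θ) ranges from 0 to 2; the maximum shift occurs at θ = 180° (backscattering):
Δλ_max = 2λ_C = 2 × 2.4263 pm = 4.8526 pm

Maximum scattered wavelength:
λ'_max = λ₀ + Δλ_max = 75.6 + 4.8526 = 80.4526 pm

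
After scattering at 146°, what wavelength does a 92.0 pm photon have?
96.4378 pm

Using the Compton scattering formula:
λ' = λ + Δλ = λ + λ_C(1 - cos θ)

Given:
- Initial wavelength λ = 92.0 pm
- Scattering angle θ = 146°
- Compton wavelength λ_C ≈ 2.4263 pm

Calculate the shift:
Δλ = 2.4263 × (1 - cos(146°))
Δλ = 2.4263 × 1.8290
Δλ = 4.4378 pm

Final wavelength:
λ' = 92.0 + 4.4378 = 96.4378 pm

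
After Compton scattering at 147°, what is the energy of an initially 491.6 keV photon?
177.5454 keV

First convert energy to wavelength:
λ = hc/E, with hc ≈ 1239.842 keV·pm (i.e. 1239.842 eV·nm)

For E = 491.6 keV = 491600 eV:
λ = 1239.842 keV·pm / 491.6 keV
λ = 2.5221 pm

Calculate the Compton shift:
Δλ = λ_C(1 - cos(147°)) = 2.4263 × 1.8387
Δλ = 4.4612 pm

Final wavelength:
λ' = 2.5221 + 4.4612 = 6.9832 pm

Final energy:
E' = hc/λ' = 1239.842 / 6.9832 = 177.5454 keV

(Intermediate values are shown rounded; full precision is carried through to the final answer.)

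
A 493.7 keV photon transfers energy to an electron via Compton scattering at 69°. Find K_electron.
188.9301 keV

By energy conservation: K_e = E_initial - E_final

First find the scattered photon energy:
Initial wavelength: λ = hc/E = 2.5113 pm
Compton shift: Δλ = λ_C(1 - cos(69°)) = 1.5568 pm
Final wavelength: λ' = 2.5113 + 1.5568 = 4.0681 pm
Final photon energy: E' = hc/λ' = 304.7699 keV

Electron kinetic energy:
K_e = E - E' = 493.7000 - 304.7699 = 188.9301 keV

(Intermediate values are shown rounded; full precision is carried through to the final answer.)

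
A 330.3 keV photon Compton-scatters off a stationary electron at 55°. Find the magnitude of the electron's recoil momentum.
1.4929e-22 kg·m/s

The electron is initially at rest, so by conservation of momentum:
p⃗_e = p⃗₀ − p⃗'  (incident photon momentum minus scattered photon momentum)

Photon momentum magnitudes (p = h/λ = E/c):
λ₀ = hc/E₀ = 3.7537 pm → p₀ = h/λ₀ = 1.7652e-22 kg·m/s
Δλ = λ_C(1 − cos 55°) = 1.0346 pm
λ' = 4.7883 pm → p' = h/λ' = 1.3838e-22 kg·m/s

The scattered photon makes angle θ = 55° with the incident direction, so by the law of cosines:
|p⃗_e|² = p₀² + p'² − 2p₀p'cos θ
|p⃗_e|² = (1.7652e-22)² + (1.3838e-22)² − 2·1.7652e-22·1.3838e-22·cos(55°)
|p⃗_e| = 1.4929e-22 kg·m/s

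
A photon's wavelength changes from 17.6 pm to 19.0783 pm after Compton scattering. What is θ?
67.00°

First find the wavelength shift:
Δλ = λ' - λ = 19.0783 - 17.6 = 1.4783 pm

Using Δλ = λ_C(1 - cos θ), with λ_C = h/(m_e·c) ≈ 2.42631024 pm:
cos θ = 1 - Δλ/λ_C
cos θ = 1 - 1.4783/2.42631024
cos θ = 0.390721

θ = arccos(0.390721)
θ = 67.00°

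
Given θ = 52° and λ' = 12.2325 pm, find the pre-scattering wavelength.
11.3000 pm

From λ' = λ + Δλ, we have λ = λ' - Δλ

First calculate the Compton shift:
Δλ = λ_C(1 - cos θ)
Δλ = 2.4263 × (1 - cos(52°))
Δλ = 2.4263 × 0.3843
Δλ = 0.9325 pm

Initial wavelength:
λ = λ' - Δλ
λ = 12.2325 - 0.9325
λ = 11.3000 pm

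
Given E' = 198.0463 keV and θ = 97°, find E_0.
350.4001 keV

Convert final energy to wavelength (hc ≈ 1239.842 keV·pm):
λ' = hc/E' = 1239.842 / 198.0463 = 6.2604 pm

Calculate the Compton shift:
Δλ = λ_C(1 - cos(97°))
Δλ = 2.4263 × (1 - cos(97°))
Δλ = 2.7220 pm

Initial wavelength:
λ = λ' - Δλ = 6.2604 - 2.7220 = 3.5384 pm

Initial energy:
E = hc/λ = 1239.842 / 3.5384 = 350.4001 keV

(Intermediate values are shown rounded; full precision is carried through to the final answer.)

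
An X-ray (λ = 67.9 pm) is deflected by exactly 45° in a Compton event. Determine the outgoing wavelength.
68.6106 pm

Using the Compton formula: λ' = λ + λ_C(1 − cos θ)

For θ = 45°, cos θ = √2/2 (exact) ≈ 0.7071, so:
1 − cos 45° = 1 − (√2/2) ≈ 0.2929

Δλ = λ_C × 0.2929 = 2.4263 × 0.2929 = 0.7106 pm

λ' = 67.9 + 0.7106 = 68.6106 pm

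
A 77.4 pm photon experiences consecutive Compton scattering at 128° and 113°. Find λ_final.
84.6944 pm

Apply Compton shift twice:

First scattering at θ₁ = 128°:
Δλ₁ = λ_C(1 - cos(128°))
Δλ₁ = 2.4263 × 1.6157
Δλ₁ = 3.9201 pm

After first scattering:
λ₁ = 77.4 + 3.9201 = 81.3201 pm

Second scattering at θ₂ = 113°:
Δλ₂ = λ_C(1 - cos(113°))
Δλ₂ = 2.4263 × 1.3907
Δλ₂ = 3.3743 pm

Final wavelength:
λ₂ = 81.3201 + 3.3743 = 84.6944 pm

Total shift: Δλ_total = 3.9201 + 3.3743 = 7.2944 pm

(Intermediate values are shown rounded; full precision is carried through to the final answer.)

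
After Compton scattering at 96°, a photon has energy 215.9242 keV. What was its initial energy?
404.8998 keV

Convert final energy to wavelength (hc ≈ 1239.842 keV·pm):
λ' = hc/E' = 1239.842 / 215.9242 = 5.7420 pm

Calculate the Compton shift:
Δλ = λ_C(1 - cos(96°))
Δλ = 2.4263 × (1 - cos(96°))
Δλ = 2.6799 pm

Initial wavelength:
λ = λ' - Δλ = 5.7420 - 2.6799 = 3.0621 pm

Initial energy:
E = hc/λ = 1239.842 / 3.0621 = 404.8998 keV

(Intermediate values are shown rounded; full precision is carried through to the final answer.)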